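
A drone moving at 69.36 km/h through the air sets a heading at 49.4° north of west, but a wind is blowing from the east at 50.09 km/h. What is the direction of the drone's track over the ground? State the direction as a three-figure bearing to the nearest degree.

Taking east as x and north as y: velocity relative to the air = (-45.138, 52.663) km/h; the air relative to ground = (-50.090, 0.000) km/h.
Velocity relative to ground = (-45.138, 52.663) + (-50.090, 0.000) = (-95.228, 52.663) km/h.
Bearing = atan2(-95.23, 52.66) = 298.94° clockwise from north.

299°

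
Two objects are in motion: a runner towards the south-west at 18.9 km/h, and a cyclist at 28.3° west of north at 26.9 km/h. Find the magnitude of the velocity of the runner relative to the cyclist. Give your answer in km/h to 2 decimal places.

Taking east as x and north as y: runner velocity = (-13.364, -13.364) km/h; cyclist velocity = (-12.753, 23.685) km/h.
Velocity of runner relative to cyclist = (-13.364, -13.364) − (-12.753, 23.685) = (-0.611, -37.049) km/h.
Magnitude = |(-0.611, -37.049)| = 37.054 km/h.

37.05 km/h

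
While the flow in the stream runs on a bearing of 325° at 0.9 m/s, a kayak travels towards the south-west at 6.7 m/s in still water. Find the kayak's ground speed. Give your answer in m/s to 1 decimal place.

6.6 m/s

Taking east as x and north as y: velocity relative to the water = (-4.738, -4.738) m/s; the water relative to ground = (-0.516, 0.737) m/s.
Velocity relative to ground = (-4.738, -4.738) + (-0.516, 0.737) = (-5.254, -4.000) m/s.
Speed = |(-5.254, -4.000)| = 6.603 m/s.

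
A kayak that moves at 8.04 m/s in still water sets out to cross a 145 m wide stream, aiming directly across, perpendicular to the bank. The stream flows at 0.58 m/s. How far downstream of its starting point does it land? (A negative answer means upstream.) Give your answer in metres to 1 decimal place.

10.5 m

Perpendicular speed = 8.040 m/s; crossing time = 145 / 8.040 = 18.035 s.
Net downstream speed = 0.580 m/s.
Drift = 0.580 × 18.035 = 10.460 m (downstream).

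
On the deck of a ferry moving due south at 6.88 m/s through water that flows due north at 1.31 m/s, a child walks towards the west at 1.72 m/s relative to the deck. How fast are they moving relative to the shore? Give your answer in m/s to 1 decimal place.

In east/north components (m/s): child relative to ferry = (-1.720, 0.000); ferry relative to water = (0.000, -6.880); water relative to ground = (0.000, 1.310).
Sum = (-1.720, -5.570) m/s.
Speed = |(-1.720, -5.570)| = 5.830 m/s.

5.8 m/s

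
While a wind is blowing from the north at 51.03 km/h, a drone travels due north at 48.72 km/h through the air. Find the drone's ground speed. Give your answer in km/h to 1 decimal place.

Taking east as x and north as y: velocity relative to the air = (0.000, 48.720) km/h; the air relative to ground = (0.000, -51.030) km/h.
Velocity relative to ground = (0.000, 48.720) + (0.000, -51.030) = (0.000, -2.310) km/h.
Speed = |(0.000, -2.310)| = 2.310 km/h.

2.3 km/h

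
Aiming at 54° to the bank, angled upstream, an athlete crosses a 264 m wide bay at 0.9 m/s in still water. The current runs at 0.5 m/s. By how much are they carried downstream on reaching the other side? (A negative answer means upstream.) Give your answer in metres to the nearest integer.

-11 m

Perpendicular speed = 0.728 m/s; crossing time = 264 / 0.728 = 362.580 s.
Net downstream speed = -0.029 m/s.
Drift = -0.029 × 362.580 = -10.517 m (upstream).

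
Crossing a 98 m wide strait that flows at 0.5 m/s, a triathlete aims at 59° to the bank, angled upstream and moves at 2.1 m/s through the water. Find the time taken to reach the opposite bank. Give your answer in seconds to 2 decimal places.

54.44 s

The component of the triathlete's velocity perpendicular to the bank is 2.1 × sin 59° = 1.800 m/s.
Only the cross-stream component determines the crossing time; the current contributes nothing perpendicular to the bank.
Time = 98 / 1.800 = 54.443 s.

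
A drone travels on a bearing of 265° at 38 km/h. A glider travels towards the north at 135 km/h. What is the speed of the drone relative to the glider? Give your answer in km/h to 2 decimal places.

Taking east as x and north as y: drone velocity = (-37.855, -3.312) km/h; glider velocity = (0.000, 135.000) km/h.
Velocity of drone relative to glider = (-37.855, -3.312) − (0.000, 135.000) = (-37.855, -138.312) km/h.
Magnitude = |(-37.855, -138.312)| = 143.399 km/h.

143.40 km/h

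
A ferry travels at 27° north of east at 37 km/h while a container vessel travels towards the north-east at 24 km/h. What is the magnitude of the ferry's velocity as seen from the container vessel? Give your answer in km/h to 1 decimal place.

16.0 km/h

Taking east as x and north as y: ferry velocity = (32.967, 16.798) km/h; container vessel velocity = (16.971, 16.971) km/h.
Velocity of ferry relative to container vessel = (32.967, 16.798) − (16.971, 16.971) = (15.997, -0.173) km/h.
Magnitude = |(15.997, -0.173)| = 15.998 km/h.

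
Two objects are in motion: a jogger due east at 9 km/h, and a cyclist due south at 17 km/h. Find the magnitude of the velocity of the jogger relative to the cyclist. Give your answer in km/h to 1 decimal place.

Taking east as x and north as y: jogger velocity = (9.000, 0.000) km/h; cyclist velocity = (0.000, -17.000) km/h.
Velocity of jogger relative to cyclist = (9.000, 0.000) − (0.000, -17.000) = (9.000, 17.000) km/h.
Magnitude = |(9.000, 17.000)| = 19.235 km/h.

19.2 km/h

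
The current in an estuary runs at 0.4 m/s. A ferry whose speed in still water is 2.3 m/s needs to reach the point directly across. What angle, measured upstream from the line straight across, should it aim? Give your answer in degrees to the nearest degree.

To cancel the current, the upstream component of the ferry's velocity must equal the flow: 2.3 sin θ = 0.4.
sin θ = 0.4 / 2.3 = 0.1739.
θ = arcsin(0.1739) = 10.015°.

10°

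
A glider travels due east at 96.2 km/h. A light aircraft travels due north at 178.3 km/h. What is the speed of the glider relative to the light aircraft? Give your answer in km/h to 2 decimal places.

202.60 km/h

Taking east as x and north as y: glider velocity = (96.200, 0.000) km/h; light aircraft velocity = (0.000, 178.300) km/h.
Velocity of glider relative to light aircraft = (96.200, 0.000) − (0.000, 178.300) = (96.200, -178.300) km/h.
Magnitude = |(96.200, -178.300)| = 202.596 km/h.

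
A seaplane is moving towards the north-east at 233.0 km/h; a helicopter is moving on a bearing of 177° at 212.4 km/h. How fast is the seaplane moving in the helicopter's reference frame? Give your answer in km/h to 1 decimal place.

407.0 km/h

Taking east as x and north as y: seaplane velocity = (164.756, 164.756) km/h; helicopter velocity = (11.116, -212.109) km/h.
Velocity of seaplane relative to helicopter = (164.756, 164.756) − (11.116, -212.109) = (153.640, 376.865) km/h.
Magnitude = |(153.640, 376.865)| = 406.979 km/h.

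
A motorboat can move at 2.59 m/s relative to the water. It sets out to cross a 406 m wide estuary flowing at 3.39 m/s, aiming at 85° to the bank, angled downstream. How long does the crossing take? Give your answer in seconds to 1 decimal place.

157.4 s

The component of the motorboat's velocity perpendicular to the bank is 2.59 × sin 85° = 2.580 m/s.
Only the cross-stream component determines the crossing time; the current contributes nothing perpendicular to the bank.
Time = 406 / 2.580 = 157.356 s.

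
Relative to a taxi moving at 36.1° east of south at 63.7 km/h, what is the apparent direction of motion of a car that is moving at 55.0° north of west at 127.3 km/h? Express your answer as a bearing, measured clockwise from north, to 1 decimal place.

324.6°

Taking east as x and north as y: car velocity = (-73.016, 104.278) km/h; taxi velocity = (37.532, -51.469) km/h.
Velocity of car relative to taxi = (-73.016, 104.278) − (37.532, -51.469) = (-110.548, 155.747) km/h.
Bearing = atan2(-110.55, 155.75) = 324.63° clockwise from north.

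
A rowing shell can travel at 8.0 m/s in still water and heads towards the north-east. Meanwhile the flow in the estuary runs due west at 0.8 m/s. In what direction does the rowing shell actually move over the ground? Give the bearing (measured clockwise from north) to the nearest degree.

041°

Taking east as x and north as y: velocity relative to the water = (5.657, 5.657) m/s; the water relative to ground = (-0.800, 0.000) m/s.
Velocity relative to ground = (5.657, 5.657) + (-0.800, 0.000) = (4.857, 5.657) m/s.
Bearing = atan2(4.86, 5.66) = 40.65° clockwise from north.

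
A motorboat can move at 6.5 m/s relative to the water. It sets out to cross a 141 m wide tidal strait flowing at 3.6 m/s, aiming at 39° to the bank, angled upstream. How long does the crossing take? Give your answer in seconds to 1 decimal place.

The component of the motorboat's velocity perpendicular to the bank is 6.5 × sin 39° = 4.091 m/s.
The current is parallel to the bank, so it does not affect the crossing time.
Time = 141 / 4.091 = 34.469 s.

34.5 s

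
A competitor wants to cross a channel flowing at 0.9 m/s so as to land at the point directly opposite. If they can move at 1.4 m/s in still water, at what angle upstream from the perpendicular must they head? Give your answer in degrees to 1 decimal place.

To cancel the current, the upstream component of the competitor's velocity must equal the flow: 1.4 sin θ = 0.9.
sin θ = 0.9 / 1.4 = 0.6429.
θ = arcsin(0.6429) = 40.005°.

40.0°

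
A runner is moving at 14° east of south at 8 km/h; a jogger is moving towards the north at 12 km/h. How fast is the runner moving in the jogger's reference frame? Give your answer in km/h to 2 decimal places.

19.86 km/h

Taking east as x and north as y: runner velocity = (1.935, -7.762) km/h; jogger velocity = (0.000, 12.000) km/h.
Velocity of runner relative to jogger = (1.935, -7.762) − (0.000, 12.000) = (1.935, -19.762) km/h.
Magnitude = |(1.935, -19.762)| = 19.857 km/h.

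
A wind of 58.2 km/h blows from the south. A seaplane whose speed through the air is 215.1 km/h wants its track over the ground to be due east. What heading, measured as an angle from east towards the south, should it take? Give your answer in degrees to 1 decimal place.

15.7°

The wind pushes perpendicular to the desired track; the heading must have a component into the wind equal to 58.2 km/h: 215.1 sin θ = 58.2.
sin θ = 0.2706, so θ = 15.698°.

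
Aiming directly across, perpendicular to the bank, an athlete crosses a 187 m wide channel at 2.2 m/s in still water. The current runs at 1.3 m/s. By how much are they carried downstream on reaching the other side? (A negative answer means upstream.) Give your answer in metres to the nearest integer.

Perpendicular speed = 2.200 m/s; crossing time = 187 / 2.200 = 85.000 s.
Net downstream speed = 1.300 m/s.
Drift = 1.300 × 85.000 = 110.500 m (downstream).

111 m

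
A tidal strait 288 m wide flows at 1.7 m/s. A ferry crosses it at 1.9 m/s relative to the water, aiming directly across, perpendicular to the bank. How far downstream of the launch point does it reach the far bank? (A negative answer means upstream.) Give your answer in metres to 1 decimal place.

257.7 m

Perpendicular speed = 1.900 m/s; crossing time = 288 / 1.900 = 151.579 s.
Net downstream speed = 1.700 m/s.
Drift = 1.700 × 151.579 = 257.684 m (downstream).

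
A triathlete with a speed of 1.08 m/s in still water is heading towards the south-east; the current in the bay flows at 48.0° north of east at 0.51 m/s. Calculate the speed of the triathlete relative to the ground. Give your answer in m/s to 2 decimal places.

Taking east as x and north as y: velocity relative to the water = (0.764, -0.764) m/s; the water relative to ground = (0.341, 0.379) m/s.
Velocity relative to ground = (0.764, -0.764) + (0.341, 0.379) = (1.105, -0.385) m/s.
Speed = |(1.105, -0.385)| = 1.170 m/s.

1.17 m/s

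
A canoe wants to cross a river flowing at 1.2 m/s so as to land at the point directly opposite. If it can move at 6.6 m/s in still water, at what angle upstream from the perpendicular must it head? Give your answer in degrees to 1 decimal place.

To cancel the current, the upstream component of the canoe's velocity must equal the flow: 6.6 sin θ = 1.2.
sin θ = 1.2 / 6.6 = 0.1818.
θ = arcsin(0.1818) = 10.476°.

10.5°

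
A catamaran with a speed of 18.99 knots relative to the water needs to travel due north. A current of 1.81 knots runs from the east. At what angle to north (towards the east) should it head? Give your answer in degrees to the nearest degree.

The current pushes perpendicular to the desired track; the heading must have a component into the current equal to 1.81 knots: 18.99 sin θ = 1.81.
sin θ = 0.0953, so θ = 5.469°.

5°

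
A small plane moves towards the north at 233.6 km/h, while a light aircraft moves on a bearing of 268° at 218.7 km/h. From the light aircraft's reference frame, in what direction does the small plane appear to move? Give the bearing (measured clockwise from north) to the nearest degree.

Taking east as x and north as y: small plane velocity = (0.000, 233.600) km/h; light aircraft velocity = (-218.567, -7.633) km/h.
Velocity of small plane relative to light aircraft = (0.000, 233.600) − (-218.567, -7.633) = (218.567, 241.233) km/h.
Bearing = atan2(218.57, 241.23) = 42.18° clockwise from north.

042°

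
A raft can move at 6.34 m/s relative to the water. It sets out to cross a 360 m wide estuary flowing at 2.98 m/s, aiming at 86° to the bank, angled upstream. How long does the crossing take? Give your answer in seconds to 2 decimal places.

The component of the raft's velocity perpendicular to the bank is 6.34 × sin 86° = 6.325 m/s.
The current is parallel to the bank, so it does not affect the crossing time.
Time = 360 / 6.325 = 56.921 s.

56.92 s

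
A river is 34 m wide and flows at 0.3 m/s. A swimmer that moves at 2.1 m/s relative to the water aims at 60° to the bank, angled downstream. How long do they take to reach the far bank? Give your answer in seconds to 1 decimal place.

18.7 s

The component of the swimmer's velocity perpendicular to the bank is 2.1 × sin 60° = 1.819 m/s.
The current is parallel to the bank, so it does not affect the crossing time.
Time = 34 / 1.819 = 18.695 s.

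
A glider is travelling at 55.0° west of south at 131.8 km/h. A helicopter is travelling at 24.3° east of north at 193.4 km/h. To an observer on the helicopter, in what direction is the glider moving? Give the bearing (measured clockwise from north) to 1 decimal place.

216.7°

Taking east as x and north as y: glider velocity = (-107.964, -75.597) km/h; helicopter velocity = (79.587, 176.265) km/h.
Velocity of glider relative to helicopter = (-107.964, -75.597) − (79.587, 176.265) = (-187.551, -251.863) km/h.
Bearing = atan2(-187.55, -251.86) = 216.67° clockwise from north.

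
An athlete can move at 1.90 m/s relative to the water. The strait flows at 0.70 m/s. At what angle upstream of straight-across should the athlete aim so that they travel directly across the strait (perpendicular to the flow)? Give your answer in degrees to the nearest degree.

22°

To cancel the current, the upstream component of the athlete's velocity must equal the flow: 1.90 sin θ = 0.70.
sin θ = 0.70 / 1.90 = 0.3684.
θ = arcsin(0.3684) = 21.618°.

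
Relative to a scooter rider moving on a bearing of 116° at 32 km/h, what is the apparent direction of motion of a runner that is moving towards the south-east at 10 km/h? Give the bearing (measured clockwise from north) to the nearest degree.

288°

Taking east as x and north as y: runner velocity = (7.071, -7.071) km/h; scooter rider velocity = (28.761, -14.028) km/h.
Velocity of runner relative to scooter rider = (7.071, -7.071) − (28.761, -14.028) = (-21.690, 6.957) km/h.
Bearing = atan2(-21.69, 6.96) = 287.78° clockwise from north.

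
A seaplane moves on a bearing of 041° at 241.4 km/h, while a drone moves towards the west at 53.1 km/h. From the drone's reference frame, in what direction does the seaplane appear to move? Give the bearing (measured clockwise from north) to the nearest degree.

049°

Taking east as x and north as y: seaplane velocity = (158.373, 182.187) km/h; drone velocity = (-53.100, 0.000) km/h.
Velocity of seaplane relative to drone = (158.373, 182.187) − (-53.100, 0.000) = (211.473, 182.187) km/h.
Bearing = atan2(211.47, 182.19) = 49.25° clockwise from north.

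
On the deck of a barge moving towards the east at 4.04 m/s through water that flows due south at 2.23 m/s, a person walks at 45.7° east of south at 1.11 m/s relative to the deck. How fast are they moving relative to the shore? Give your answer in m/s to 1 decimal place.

5.7 m/s

In east/north components (m/s): person relative to barge = (0.794, -0.775); barge relative to water = (4.040, 0.000); water relative to ground = (0.000, -2.230).
Sum = (4.834, -3.005) m/s.
Speed = |(4.834, -3.005)| = 5.692 m/s.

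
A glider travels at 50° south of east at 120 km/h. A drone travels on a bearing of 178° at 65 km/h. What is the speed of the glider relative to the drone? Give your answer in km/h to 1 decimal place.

Taking east as x and north as y: glider velocity = (77.135, -91.925) km/h; drone velocity = (2.268, -64.960) km/h.
Velocity of glider relative to drone = (77.135, -91.925) − (2.268, -64.960) = (74.866, -26.965) km/h.
Magnitude = |(74.866, -26.965)| = 79.574 km/h.

79.6 km/h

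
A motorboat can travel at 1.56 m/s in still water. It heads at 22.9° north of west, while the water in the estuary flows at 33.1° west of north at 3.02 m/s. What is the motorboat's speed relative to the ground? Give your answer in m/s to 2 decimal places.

4.40 m/s

Taking east as x and north as y: velocity relative to the water = (-1.437, 0.607) m/s; the water relative to ground = (-1.649, 2.530) m/s.
Velocity relative to ground = (-1.437, 0.607) + (-1.649, 2.530) = (-3.086, 3.137) m/s.
Speed = |(-3.086, 3.137)| = 4.401 m/s.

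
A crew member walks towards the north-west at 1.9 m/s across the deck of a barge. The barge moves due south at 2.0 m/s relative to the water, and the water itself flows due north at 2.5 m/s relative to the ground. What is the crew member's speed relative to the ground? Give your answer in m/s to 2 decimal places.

2.28 m/s

In east/north components (m/s): crew member relative to barge = (-1.344, 1.344); barge relative to water = (0.000, -2.000); water relative to ground = (0.000, 2.500).
Sum = (-1.344, 1.844) m/s.
Speed = |(-1.344, 1.844)| = 2.281 m/s.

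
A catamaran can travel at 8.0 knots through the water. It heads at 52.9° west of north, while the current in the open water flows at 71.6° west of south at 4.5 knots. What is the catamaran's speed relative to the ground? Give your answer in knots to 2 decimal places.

Taking east as x and north as y: velocity relative to the water = (-6.381, 4.826) knots; the water relative to ground = (-4.270, -1.420) knots.
Velocity relative to ground = (-6.381, 4.826) + (-4.270, -1.420) = (-10.651, 3.405) knots.
Speed = |(-10.651, 3.405)| = 11.182 knots.

11.18 knots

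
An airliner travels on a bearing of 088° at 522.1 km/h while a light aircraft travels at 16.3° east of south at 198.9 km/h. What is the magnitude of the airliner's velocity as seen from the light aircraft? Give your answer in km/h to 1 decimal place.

Taking east as x and north as y: airliner velocity = (521.782, 18.221) km/h; light aircraft velocity = (55.825, -190.905) km/h.
Velocity of airliner relative to light aircraft = (521.782, 18.221) − (55.825, -190.905) = (465.957, 209.126) km/h.
Magnitude = |(465.957, 209.126)| = 510.735 km/h.

510.7 km/h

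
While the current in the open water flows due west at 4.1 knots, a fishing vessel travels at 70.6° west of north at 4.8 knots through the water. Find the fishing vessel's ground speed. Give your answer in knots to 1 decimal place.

8.8 knots

Taking east as x and north as y: velocity relative to the water = (-4.527, 1.594) knots; the water relative to ground = (-4.100, 0.000) knots.
Velocity relative to ground = (-4.527, 1.594) + (-4.100, 0.000) = (-8.627, 1.594) knots.
Speed = |(-8.627, 1.594)| = 8.774 knots.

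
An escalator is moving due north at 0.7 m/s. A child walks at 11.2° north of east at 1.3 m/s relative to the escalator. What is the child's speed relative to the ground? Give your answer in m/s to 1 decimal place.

1.6 m/s

Taking east as x and north as y: escalator velocity = (0.000, 0.700) m/s; child velocity relative to escalator = (1.275, 0.253) m/s.
Velocity relative to ground = (0.000, 0.700) + (1.275, 0.253) = (1.275, 0.953) m/s.
Speed = |(1.275, 0.953)| = 1.592 m/s.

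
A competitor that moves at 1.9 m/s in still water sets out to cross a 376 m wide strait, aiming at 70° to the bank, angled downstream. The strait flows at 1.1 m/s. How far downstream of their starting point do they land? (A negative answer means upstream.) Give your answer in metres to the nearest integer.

Perpendicular speed = 1.785 m/s; crossing time = 376 / 1.785 = 210.595 s.
Net downstream speed = 1.750 m/s.
Drift = 1.750 × 210.595 = 368.508 m (downstream).

369 m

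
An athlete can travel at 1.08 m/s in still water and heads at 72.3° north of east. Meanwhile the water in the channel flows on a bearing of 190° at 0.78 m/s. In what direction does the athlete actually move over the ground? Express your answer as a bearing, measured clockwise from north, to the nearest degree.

036°

Taking east as x and north as y: velocity relative to the water = (0.328, 1.029) m/s; the water relative to ground = (-0.135, -0.768) m/s.
Velocity relative to ground = (0.328, 1.029) + (-0.135, -0.768) = (0.193, 0.261) m/s.
Bearing = atan2(0.19, 0.26) = 36.50° clockwise from north.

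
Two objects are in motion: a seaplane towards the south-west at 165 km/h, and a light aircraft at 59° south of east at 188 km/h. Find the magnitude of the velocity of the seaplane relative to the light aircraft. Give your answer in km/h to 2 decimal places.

218.08 km/h

Taking east as x and north as y: seaplane velocity = (-116.673, -116.673) km/h; light aircraft velocity = (96.827, -161.147) km/h.
Velocity of seaplane relative to light aircraft = (-116.673, -116.673) − (96.827, -161.147) = (-213.500, 44.475) km/h.
Magnitude = |(-213.500, 44.475)| = 218.083 km/h.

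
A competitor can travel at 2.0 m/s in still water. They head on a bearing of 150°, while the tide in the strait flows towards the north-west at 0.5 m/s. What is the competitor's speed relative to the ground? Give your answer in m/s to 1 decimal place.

1.5 m/s

Taking east as x and north as y: velocity relative to the water = (1.000, -1.732) m/s; the water relative to ground = (-0.354, 0.354) m/s.
Velocity relative to ground = (1.000, -1.732) + (-0.354, 0.354) = (0.646, -1.378) m/s.
Speed = |(0.646, -1.378)| = 1.523 m/s.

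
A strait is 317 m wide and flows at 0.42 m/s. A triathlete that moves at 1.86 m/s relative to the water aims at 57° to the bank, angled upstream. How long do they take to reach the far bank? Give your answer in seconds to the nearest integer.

203 s

The component of the triathlete's velocity perpendicular to the bank is 1.86 × sin 57° = 1.560 m/s.
Only the cross-stream component determines the crossing time; the current contributes nothing perpendicular to the bank.
Time = 317 / 1.560 = 203.215 s.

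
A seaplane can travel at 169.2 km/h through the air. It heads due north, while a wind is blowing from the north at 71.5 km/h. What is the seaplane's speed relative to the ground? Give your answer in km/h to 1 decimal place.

97.7 km/h

Taking east as x and north as y: velocity relative to the air = (0.000, 169.200) km/h; the air relative to ground = (0.000, -71.500) km/h.
Velocity relative to ground = (0.000, 169.200) + (0.000, -71.500) = (0.000, 97.700) km/h.
Speed = |(0.000, 97.700)| = 97.700 km/h.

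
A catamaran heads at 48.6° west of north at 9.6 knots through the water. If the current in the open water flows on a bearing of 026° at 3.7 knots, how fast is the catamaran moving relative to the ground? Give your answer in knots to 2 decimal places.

Taking east as x and north as y: velocity relative to the water = (-7.201, 6.349) knots; the water relative to ground = (1.622, 3.326) knots.
Velocity relative to ground = (-7.201, 6.349) + (1.622, 3.326) = (-5.579, 9.674) knots.
Speed = |(-5.579, 9.674)| = 11.168 knots.

11.17 knots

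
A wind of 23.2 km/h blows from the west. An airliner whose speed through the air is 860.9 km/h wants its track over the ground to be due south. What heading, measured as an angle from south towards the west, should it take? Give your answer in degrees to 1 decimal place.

1.5°

The wind pushes perpendicular to the desired track; the heading must have a component into the wind equal to 23.2 km/h: 860.9 sin θ = 23.2.
sin θ = 0.0269, so θ = 1.544°.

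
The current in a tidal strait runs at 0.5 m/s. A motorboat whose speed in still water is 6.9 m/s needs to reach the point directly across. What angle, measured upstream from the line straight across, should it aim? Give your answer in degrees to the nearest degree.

To cancel the current, the upstream component of the motorboat's velocity must equal the flow: 6.9 sin θ = 0.5.
sin θ = 0.5 / 6.9 = 0.0725.
θ = arcsin(0.0725) = 4.156°.

4°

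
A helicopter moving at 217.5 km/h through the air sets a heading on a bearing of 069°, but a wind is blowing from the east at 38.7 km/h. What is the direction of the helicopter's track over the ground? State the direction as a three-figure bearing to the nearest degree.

065°

Taking east as x and north as y: velocity relative to the air = (203.054, 77.945) km/h; the air relative to ground = (-38.700, 0.000) km/h.
Velocity relative to ground = (203.054, 77.945) + (-38.700, 0.000) = (164.354, 77.945) km/h.
Bearing = atan2(164.35, 77.95) = 64.63° clockwise from north.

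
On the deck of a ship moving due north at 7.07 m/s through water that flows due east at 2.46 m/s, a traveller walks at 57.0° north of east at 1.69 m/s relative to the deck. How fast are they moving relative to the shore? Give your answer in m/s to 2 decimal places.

9.14 m/s

In east/north components (m/s): traveller relative to ship = (0.920, 1.417); ship relative to water = (0.000, 7.070); water relative to ground = (2.460, 0.000).
Sum = (3.380, 8.487) m/s.
Speed = |(3.380, 8.487)| = 9.136 m/s.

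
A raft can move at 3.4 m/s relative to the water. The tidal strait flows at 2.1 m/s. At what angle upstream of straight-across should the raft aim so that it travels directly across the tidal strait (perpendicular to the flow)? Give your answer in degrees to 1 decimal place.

38.1°

To cancel the current, the upstream component of the raft's velocity must equal the flow: 3.4 sin θ = 2.1.
sin θ = 2.1 / 3.4 = 0.6176.
θ = arcsin(0.6176) = 38.145°.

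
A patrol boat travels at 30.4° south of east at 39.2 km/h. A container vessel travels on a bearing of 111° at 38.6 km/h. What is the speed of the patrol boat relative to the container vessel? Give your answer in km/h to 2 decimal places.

Taking east as x and north as y: patrol boat velocity = (33.811, -19.837) km/h; container vessel velocity = (36.036, -13.833) km/h.
Velocity of patrol boat relative to container vessel = (33.811, -19.837) − (36.036, -13.833) = (-2.226, -6.004) km/h.
Magnitude = |(-2.226, -6.004)| = 6.403 km/h.

6.40 km/h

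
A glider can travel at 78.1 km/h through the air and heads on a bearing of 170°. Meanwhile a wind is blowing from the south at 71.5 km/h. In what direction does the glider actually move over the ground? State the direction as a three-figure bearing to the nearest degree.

112°

Taking east as x and north as y: velocity relative to the air = (13.562, -76.913) km/h; the air relative to ground = (0.000, 71.500) km/h.
Velocity relative to ground = (13.562, -76.913) + (0.000, 71.500) = (13.562, -5.413) km/h.
Bearing = atan2(13.56, -5.41) = 111.76° clockwise from north.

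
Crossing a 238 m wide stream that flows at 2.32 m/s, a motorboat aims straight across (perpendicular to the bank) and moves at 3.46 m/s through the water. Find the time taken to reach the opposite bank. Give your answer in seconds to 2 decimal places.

68.79 s

The component of the motorboat's velocity perpendicular to the bank is 3.46 m/s.
The flow acts along the bank and has no component across it.
Time = 238 / 3.460 = 68.786 s.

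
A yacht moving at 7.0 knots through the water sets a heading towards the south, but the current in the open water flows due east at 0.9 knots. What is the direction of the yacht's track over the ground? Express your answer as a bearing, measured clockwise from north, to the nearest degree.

Taking east as x and north as y: velocity relative to the water = (0.000, -7.000) knots; the water relative to ground = (0.900, 0.000) knots.
Velocity relative to ground = (0.000, -7.000) + (0.900, 0.000) = (0.900, -7.000) knots.
Bearing = atan2(0.90, -7.00) = 172.67° clockwise from north.

173°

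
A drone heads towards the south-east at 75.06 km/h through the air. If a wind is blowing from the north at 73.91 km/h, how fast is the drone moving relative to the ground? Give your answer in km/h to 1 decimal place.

137.6 km/h

Taking east as x and north as y: velocity relative to the air = (53.075, -53.075) km/h; the air relative to ground = (0.000, -73.910) km/h.
Velocity relative to ground = (53.075, -53.075) + (0.000, -73.910) = (53.075, -126.985) km/h.
Speed = |(53.075, -126.985)| = 137.631 km/h.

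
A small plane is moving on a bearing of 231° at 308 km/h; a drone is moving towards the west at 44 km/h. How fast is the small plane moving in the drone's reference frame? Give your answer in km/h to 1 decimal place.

275.2 km/h

Taking east as x and north as y: small plane velocity = (-239.361, -193.831) km/h; drone velocity = (-44.000, 0.000) km/h.
Velocity of small plane relative to drone = (-239.361, -193.831) − (-44.000, 0.000) = (-195.361, -193.831) km/h.
Magnitude = |(-195.361, -193.831)| = 275.202 km/h.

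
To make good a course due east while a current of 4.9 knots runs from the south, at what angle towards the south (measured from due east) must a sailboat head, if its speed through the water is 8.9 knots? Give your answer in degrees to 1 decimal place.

33.4°

The current pushes perpendicular to the desired track; the heading must have a component into the current equal to 4.9 knots: 8.9 sin θ = 4.9.
sin θ = 0.5506, so θ = 33.406°.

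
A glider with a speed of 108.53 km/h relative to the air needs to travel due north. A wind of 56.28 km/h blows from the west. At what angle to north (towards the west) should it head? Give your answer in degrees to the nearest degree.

31°

The wind pushes perpendicular to the desired track; the heading must have a component into the wind equal to 56.28 km/h: 108.53 sin θ = 56.28.
sin θ = 0.5186, so θ = 31.236°.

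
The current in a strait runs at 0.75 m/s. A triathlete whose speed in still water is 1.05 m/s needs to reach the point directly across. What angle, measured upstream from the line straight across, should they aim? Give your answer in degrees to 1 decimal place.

45.6°

To cancel the current, the upstream component of the triathlete's velocity must equal the flow: 1.05 sin θ = 0.75.
sin θ = 0.75 / 1.05 = 0.7143.
θ = arcsin(0.7143) = 45.585°.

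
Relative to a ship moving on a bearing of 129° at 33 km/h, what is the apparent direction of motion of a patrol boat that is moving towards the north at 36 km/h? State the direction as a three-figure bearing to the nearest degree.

336°

Taking east as x and north as y: patrol boat velocity = (0.000, 36.000) km/h; ship velocity = (25.646, -20.768) km/h.
Velocity of patrol boat relative to ship = (0.000, 36.000) − (25.646, -20.768) = (-25.646, 56.768) km/h.
Bearing = atan2(-25.65, 56.77) = 335.69° clockwise from north.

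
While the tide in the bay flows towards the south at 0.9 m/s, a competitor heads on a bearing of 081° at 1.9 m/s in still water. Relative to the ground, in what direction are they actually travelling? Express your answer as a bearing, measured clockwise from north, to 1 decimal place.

107.8°

Taking east as x and north as y: velocity relative to the water = (1.877, 0.297) m/s; the water relative to ground = (0.000, -0.900) m/s.
Velocity relative to ground = (1.877, 0.297) + (0.000, -0.900) = (1.877, -0.603) m/s.
Bearing = atan2(1.88, -0.60) = 107.81° clockwise from north.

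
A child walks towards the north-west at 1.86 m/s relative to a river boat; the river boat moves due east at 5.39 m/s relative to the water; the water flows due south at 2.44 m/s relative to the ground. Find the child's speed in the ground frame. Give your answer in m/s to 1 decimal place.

In east/north components (m/s): child relative to river boat = (-1.315, 1.315); river boat relative to water = (5.390, 0.000); water relative to ground = (0.000, -2.440).
Sum = (4.075, -1.125) m/s.
Speed = |(4.075, -1.125)| = 4.227 m/s.

4.2 m/s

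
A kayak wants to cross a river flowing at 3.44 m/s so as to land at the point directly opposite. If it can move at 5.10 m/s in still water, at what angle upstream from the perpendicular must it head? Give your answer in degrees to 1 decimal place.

To cancel the current, the upstream component of the kayak's velocity must equal the flow: 5.10 sin θ = 3.44.
sin θ = 3.44 / 5.10 = 0.6745.
θ = arcsin(0.6745) = 42.416°.

42.4°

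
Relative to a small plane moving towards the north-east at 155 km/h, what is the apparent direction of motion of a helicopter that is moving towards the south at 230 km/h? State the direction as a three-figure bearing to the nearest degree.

Taking east as x and north as y: helicopter velocity = (0.000, -230.000) km/h; small plane velocity = (109.602, 109.602) km/h.
Velocity of helicopter relative to small plane = (0.000, -230.000) − (109.602, 109.602) = (-109.602, -339.602) km/h.
Bearing = atan2(-109.60, -339.60) = 197.89° clockwise from north.

198°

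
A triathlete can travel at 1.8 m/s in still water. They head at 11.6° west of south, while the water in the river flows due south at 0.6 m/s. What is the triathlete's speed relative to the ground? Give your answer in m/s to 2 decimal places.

2.39 m/s

Taking east as x and north as y: velocity relative to the water = (-0.362, -1.763) m/s; the water relative to ground = (0.000, -0.600) m/s.
Velocity relative to ground = (-0.362, -1.763) + (0.000, -0.600) = (-0.362, -2.363) m/s.
Speed = |(-0.362, -2.363)| = 2.391 m/s.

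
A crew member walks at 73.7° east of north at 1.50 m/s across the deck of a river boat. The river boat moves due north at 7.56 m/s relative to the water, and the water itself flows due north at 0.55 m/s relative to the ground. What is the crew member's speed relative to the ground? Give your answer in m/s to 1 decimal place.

8.7 m/s

In east/north components (m/s): crew member relative to river boat = (1.440, 0.421); river boat relative to water = (0.000, 7.560); water relative to ground = (0.000, 0.550).
Sum = (1.440, 8.531) m/s.
Speed = |(1.440, 8.531)| = 8.652 m/s.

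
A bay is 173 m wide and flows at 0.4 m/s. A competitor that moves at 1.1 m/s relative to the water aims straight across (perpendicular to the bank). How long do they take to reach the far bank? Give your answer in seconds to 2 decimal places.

157.27 s

The component of the competitor's velocity perpendicular to the bank is 1.1 m/s.
The current is parallel to the bank, so it does not affect the crossing time.
Time = 173 / 1.100 = 157.273 s.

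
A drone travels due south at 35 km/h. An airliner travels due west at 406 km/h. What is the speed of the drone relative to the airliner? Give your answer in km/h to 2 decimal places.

407.51 km/h

Taking east as x and north as y: drone velocity = (0.000, -35.000) km/h; airliner velocity = (-406.000, 0.000) km/h.
Velocity of drone relative to airliner = (0.000, -35.000) − (-406.000, 0.000) = (406.000, -35.000) km/h.
Magnitude = |(406.000, -35.000)| = 407.506 km/h.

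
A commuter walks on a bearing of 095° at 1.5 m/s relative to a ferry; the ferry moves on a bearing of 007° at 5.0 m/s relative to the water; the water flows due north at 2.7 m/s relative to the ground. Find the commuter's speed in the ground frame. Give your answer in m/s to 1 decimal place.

In east/north components (m/s): commuter relative to ferry = (1.494, -0.131); ferry relative to water = (0.609, 4.963); water relative to ground = (0.000, 2.700).
Sum = (2.104, 7.532) m/s.
Speed = |(2.104, 7.532)| = 7.820 m/s.

7.8 m/s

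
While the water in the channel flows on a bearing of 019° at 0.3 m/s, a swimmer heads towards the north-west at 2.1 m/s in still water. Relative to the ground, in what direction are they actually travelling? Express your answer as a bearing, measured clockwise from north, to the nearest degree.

322°

Taking east as x and north as y: velocity relative to the water = (-1.485, 1.485) m/s; the water relative to ground = (0.098, 0.284) m/s.
Velocity relative to ground = (-1.485, 1.485) + (0.098, 0.284) = (-1.387, 1.769) m/s.
Bearing = atan2(-1.39, 1.77) = 321.89° clockwise from north.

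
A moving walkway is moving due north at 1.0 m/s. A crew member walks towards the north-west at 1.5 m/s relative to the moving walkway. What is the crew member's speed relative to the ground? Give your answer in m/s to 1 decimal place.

Taking east as x and north as y: moving walkway velocity = (0.000, 1.000) m/s; crew member velocity relative to moving walkway = (-1.061, 1.061) m/s.
Velocity relative to ground = (0.000, 1.000) + (-1.061, 1.061) = (-1.061, 2.061) m/s.
Speed = |(-1.061, 2.061)| = 2.318 m/s.

2.3 m/s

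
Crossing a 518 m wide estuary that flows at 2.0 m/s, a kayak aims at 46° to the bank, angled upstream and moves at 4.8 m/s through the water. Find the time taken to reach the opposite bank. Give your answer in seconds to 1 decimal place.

The component of the kayak's velocity perpendicular to the bank is 4.8 × sin 46° = 3.453 m/s.
The current is parallel to the bank, so it does not affect the crossing time.
Time = 518 / 3.453 = 150.022 s.

150.0 s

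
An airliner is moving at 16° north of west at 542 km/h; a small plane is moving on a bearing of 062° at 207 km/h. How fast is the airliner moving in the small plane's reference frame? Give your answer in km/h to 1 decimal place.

Taking east as x and north as y: airliner velocity = (-521.004, 149.395) km/h; small plane velocity = (182.770, 97.181) km/h.
Velocity of airliner relative to small plane = (-521.004, 149.395) − (182.770, 97.181) = (-703.774, 52.215) km/h.
Magnitude = |(-703.774, 52.215)| = 705.708 km/h.

705.7 km/h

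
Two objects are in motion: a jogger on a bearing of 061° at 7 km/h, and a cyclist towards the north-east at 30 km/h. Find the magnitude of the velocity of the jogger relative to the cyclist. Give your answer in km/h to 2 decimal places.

23.35 km/h

Taking east as x and north as y: jogger velocity = (6.122, 3.394) km/h; cyclist velocity = (21.213, 21.213) km/h.
Velocity of jogger relative to cyclist = (6.122, 3.394) − (21.213, 21.213) = (-15.091, -17.820) km/h.
Magnitude = |(-15.091, -17.820)| = 23.351 km/h.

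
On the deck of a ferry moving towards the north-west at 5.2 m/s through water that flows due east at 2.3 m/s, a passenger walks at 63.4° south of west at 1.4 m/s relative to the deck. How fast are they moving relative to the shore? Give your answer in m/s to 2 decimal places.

In east/north components (m/s): passenger relative to ferry = (-0.627, -1.252); ferry relative to water = (-3.677, 3.677); water relative to ground = (2.300, 0.000).
Sum = (-2.004, 2.425) m/s.
Speed = |(-2.004, 2.425)| = 3.146 m/s.

3.15 m/s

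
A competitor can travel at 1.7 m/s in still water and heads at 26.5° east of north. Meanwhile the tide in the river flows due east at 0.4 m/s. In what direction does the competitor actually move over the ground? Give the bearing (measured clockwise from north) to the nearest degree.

037°

Taking east as x and north as y: velocity relative to the water = (0.759, 1.521) m/s; the water relative to ground = (0.400, 0.000) m/s.
Velocity relative to ground = (0.759, 1.521) + (0.400, 0.000) = (1.159, 1.521) m/s.
Bearing = atan2(1.16, 1.52) = 37.29° clockwise from north.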